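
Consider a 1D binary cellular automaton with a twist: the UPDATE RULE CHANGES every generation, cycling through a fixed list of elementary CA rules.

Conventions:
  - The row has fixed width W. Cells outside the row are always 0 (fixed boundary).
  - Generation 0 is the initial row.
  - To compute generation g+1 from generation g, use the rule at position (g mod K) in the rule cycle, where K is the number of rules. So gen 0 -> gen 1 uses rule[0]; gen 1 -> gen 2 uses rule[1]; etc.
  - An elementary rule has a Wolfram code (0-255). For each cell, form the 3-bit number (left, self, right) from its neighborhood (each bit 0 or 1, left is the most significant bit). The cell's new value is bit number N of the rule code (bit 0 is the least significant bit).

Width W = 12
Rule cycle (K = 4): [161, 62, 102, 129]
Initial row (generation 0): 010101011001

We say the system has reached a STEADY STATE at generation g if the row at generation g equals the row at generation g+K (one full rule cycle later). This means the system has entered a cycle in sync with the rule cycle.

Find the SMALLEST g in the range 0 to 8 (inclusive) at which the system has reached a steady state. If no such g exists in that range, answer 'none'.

Answer: none

Derivation:
Gen 0: 010101011001
Gen 1 (rule 161): 001010100000
Gen 2 (rule 62): 011111110000
Gen 3 (rule 102): 100000010000
Gen 4 (rule 129): 001111000111
Gen 5 (rule 161): 100110010010
Gen 6 (rule 62): 111101111111
Gen 7 (rule 102): 000110000001
Gen 8 (rule 129): 110000111100
Gen 9 (rule 161): 000110011001
Gen 10 (rule 62): 001101110111
Gen 11 (rule 102): 010110011001
Gen 12 (rule 129): 000000000000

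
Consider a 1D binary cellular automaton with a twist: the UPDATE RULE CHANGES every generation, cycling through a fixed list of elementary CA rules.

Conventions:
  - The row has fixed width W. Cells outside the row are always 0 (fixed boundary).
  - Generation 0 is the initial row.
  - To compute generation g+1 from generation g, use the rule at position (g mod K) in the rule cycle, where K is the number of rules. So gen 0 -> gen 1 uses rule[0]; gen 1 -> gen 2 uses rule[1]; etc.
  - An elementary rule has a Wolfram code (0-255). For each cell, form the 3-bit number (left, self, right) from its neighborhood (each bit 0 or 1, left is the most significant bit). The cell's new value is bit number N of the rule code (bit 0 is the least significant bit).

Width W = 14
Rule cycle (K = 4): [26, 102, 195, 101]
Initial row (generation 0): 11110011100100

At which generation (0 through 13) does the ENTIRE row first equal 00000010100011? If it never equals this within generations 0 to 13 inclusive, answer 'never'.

Gen 0: 11110011100100
Gen 1 (rule 26): 10001110011010
Gen 2 (rule 102): 10010010101110
Gen 3 (rule 195): 00100100000110
Gen 4 (rule 101): 10100101110010
Gen 5 (rule 26): 00011001001101
Gen 6 (rule 102): 00101011010111
Gen 7 (rule 195): 11000001000011
Gen 8 (rule 101): 01011101011001
Gen 9 (rule 26): 10010000010110
Gen 10 (rule 102): 10110000111010
Gen 11 (rule 195): 00010111011000
Gen 12 (rule 101): 11011001101011
Gen 13 (rule 26): 10010111000010

Answer: never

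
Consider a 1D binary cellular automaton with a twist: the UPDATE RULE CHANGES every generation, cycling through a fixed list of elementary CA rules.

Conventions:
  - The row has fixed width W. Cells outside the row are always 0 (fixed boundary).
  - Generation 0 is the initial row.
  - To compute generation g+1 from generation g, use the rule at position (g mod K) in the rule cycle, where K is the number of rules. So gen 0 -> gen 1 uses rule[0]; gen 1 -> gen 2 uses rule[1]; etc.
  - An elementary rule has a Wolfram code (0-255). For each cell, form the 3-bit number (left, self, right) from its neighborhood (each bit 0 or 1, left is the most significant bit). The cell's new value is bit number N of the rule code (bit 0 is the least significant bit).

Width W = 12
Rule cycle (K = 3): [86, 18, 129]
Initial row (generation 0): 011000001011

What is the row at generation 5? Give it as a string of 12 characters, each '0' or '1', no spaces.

Answer: 010010000000

Derivation:
Gen 0: 011000001011
Gen 1 (rule 86): 101100011001
Gen 2 (rule 18): 000010100110
Gen 3 (rule 129): 111000000000
Gen 4 (rule 86): 001100000000
Gen 5 (rule 18): 010010000000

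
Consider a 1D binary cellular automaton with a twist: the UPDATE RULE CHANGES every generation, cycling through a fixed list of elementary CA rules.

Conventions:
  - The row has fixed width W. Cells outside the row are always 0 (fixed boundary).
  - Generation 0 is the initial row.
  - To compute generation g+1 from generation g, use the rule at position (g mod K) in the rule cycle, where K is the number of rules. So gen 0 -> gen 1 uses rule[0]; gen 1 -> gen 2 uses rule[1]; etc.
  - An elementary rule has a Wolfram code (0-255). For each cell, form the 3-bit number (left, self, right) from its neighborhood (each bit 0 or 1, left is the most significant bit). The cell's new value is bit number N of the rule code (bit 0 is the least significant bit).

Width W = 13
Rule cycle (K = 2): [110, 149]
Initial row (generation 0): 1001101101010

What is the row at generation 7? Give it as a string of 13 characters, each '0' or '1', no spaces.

Answer: 1100111110011

Derivation:
Gen 0: 1001101101010
Gen 1 (rule 110): 1011111111110
Gen 2 (rule 149): 1001111111101
Gen 3 (rule 110): 1011000000111
Gen 4 (rule 149): 1000111110010
Gen 5 (rule 110): 1001100010110
Gen 6 (rule 149): 1100011010001
Gen 7 (rule 110): 1100111110011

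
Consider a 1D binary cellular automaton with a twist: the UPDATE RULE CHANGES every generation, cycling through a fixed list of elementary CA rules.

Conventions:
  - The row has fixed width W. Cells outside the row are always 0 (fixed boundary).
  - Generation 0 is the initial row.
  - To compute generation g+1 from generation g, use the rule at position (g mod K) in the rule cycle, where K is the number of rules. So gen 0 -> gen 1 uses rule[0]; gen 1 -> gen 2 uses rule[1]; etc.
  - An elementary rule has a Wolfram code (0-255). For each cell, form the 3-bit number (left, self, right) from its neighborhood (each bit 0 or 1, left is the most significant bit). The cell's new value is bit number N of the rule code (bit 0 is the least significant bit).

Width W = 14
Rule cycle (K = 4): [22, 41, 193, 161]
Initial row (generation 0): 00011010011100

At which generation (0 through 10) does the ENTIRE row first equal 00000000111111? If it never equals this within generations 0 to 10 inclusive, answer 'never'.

Answer: 9

Derivation:
Gen 0: 00011010011100
Gen 1 (rule 22): 00100011100010
Gen 2 (rule 41): 10001010001000
Gen 3 (rule 193): 00100000100011
Gen 4 (rule 161): 10001110001000
Gen 5 (rule 22): 11010001011100
Gen 6 (rule 41): 10100100110001
Gen 7 (rule 193): 00000000010100
Gen 8 (rule 161): 11111111001001
Gen 9 (rule 22): 00000000111111
Gen 10 (rule 41): 11111110100000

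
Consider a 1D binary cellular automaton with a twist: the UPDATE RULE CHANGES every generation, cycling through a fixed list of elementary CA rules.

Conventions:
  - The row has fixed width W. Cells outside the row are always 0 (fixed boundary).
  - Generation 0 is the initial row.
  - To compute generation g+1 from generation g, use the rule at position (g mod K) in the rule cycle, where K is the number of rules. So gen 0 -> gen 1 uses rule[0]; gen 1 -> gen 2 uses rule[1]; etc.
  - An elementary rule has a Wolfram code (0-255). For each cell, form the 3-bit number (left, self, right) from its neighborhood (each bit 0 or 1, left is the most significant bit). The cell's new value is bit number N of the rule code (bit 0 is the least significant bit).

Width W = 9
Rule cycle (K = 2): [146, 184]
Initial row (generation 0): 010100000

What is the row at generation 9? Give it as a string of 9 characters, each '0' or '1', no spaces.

Gen 0: 010100000
Gen 1 (rule 146): 100010000
Gen 2 (rule 184): 010001000
Gen 3 (rule 146): 101010100
Gen 4 (rule 184): 010101010
Gen 5 (rule 146): 100000001
Gen 6 (rule 184): 010000000
Gen 7 (rule 146): 101000000
Gen 8 (rule 184): 010100000
Gen 9 (rule 146): 100010000

Answer: 100010000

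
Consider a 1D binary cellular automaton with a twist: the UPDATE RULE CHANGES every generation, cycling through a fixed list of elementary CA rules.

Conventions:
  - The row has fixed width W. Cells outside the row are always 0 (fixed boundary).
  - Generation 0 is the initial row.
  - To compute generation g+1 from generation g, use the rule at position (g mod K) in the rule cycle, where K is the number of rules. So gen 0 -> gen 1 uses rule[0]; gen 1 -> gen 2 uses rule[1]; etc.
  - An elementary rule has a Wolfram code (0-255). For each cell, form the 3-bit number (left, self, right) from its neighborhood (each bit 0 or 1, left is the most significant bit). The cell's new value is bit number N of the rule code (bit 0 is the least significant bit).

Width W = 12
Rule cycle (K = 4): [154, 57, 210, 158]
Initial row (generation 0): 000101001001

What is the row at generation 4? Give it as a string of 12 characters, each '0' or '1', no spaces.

Gen 0: 000101001001
Gen 1 (rule 154): 001000110110
Gen 2 (rule 57): 100110101101
Gen 3 (rule 210): 011010000100
Gen 4 (rule 158): 110011001110

Answer: 110011001110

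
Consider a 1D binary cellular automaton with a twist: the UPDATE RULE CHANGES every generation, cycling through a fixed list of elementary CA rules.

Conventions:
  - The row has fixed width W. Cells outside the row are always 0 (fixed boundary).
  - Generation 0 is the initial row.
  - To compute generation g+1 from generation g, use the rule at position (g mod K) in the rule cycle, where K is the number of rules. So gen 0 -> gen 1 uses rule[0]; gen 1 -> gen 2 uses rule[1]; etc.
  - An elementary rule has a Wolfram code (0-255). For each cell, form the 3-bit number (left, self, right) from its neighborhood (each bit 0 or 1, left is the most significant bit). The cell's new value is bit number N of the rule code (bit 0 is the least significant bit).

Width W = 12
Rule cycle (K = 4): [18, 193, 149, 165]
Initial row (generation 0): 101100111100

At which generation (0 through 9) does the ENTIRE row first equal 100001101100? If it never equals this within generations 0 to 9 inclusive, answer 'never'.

Gen 0: 101100111100
Gen 1 (rule 18): 000011000010
Gen 2 (rule 193): 111001011000
Gen 3 (rule 149): 010101000111
Gen 4 (rule 165): 011111010010
Gen 5 (rule 18): 100000001101
Gen 6 (rule 193): 001111100100
Gen 7 (rule 149): 100111010111
Gen 8 (rule 165): 100010111010
Gen 9 (rule 18): 010100000001

Answer: never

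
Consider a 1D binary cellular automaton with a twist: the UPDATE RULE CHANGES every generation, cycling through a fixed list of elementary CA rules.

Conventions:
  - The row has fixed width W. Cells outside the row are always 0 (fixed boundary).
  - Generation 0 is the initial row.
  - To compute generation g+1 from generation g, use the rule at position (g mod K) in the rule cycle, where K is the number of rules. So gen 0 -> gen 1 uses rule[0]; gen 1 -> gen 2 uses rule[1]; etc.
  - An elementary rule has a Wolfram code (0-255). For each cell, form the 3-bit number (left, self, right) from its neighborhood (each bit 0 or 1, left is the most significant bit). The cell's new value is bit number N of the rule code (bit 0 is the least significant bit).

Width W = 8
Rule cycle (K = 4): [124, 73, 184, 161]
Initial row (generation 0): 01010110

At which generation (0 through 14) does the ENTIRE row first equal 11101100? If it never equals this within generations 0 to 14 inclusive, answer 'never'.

Answer: never

Derivation:
Gen 0: 01010110
Gen 1 (rule 124): 01111111
Gen 2 (rule 73): 01000001
Gen 3 (rule 184): 00100000
Gen 4 (rule 161): 10001111
Gen 5 (rule 124): 11001001
Gen 6 (rule 73): 11000000
Gen 7 (rule 184): 10100000
Gen 8 (rule 161): 01001111
Gen 9 (rule 124): 01101001
Gen 10 (rule 73): 01100000
Gen 11 (rule 184): 01010000
Gen 12 (rule 161): 00100111
Gen 13 (rule 124): 00110101
Gen 14 (rule 73): 10110000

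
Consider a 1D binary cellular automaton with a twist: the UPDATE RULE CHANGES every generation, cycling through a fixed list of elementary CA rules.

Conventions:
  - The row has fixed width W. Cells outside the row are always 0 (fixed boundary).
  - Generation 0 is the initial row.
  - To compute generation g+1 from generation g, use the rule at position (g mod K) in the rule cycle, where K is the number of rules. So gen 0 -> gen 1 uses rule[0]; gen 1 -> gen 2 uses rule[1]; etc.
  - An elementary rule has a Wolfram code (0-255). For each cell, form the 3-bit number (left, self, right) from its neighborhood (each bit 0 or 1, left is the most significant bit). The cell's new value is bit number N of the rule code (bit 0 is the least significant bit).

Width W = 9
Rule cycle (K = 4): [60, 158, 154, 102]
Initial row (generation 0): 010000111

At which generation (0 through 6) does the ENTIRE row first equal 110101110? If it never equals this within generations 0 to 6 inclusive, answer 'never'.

Gen 0: 010000111
Gen 1 (rule 60): 011000100
Gen 2 (rule 158): 110101110
Gen 3 (rule 154): 100001101
Gen 4 (rule 102): 100010111
Gen 5 (rule 60): 110011100
Gen 6 (rule 158): 101111010

Answer: 2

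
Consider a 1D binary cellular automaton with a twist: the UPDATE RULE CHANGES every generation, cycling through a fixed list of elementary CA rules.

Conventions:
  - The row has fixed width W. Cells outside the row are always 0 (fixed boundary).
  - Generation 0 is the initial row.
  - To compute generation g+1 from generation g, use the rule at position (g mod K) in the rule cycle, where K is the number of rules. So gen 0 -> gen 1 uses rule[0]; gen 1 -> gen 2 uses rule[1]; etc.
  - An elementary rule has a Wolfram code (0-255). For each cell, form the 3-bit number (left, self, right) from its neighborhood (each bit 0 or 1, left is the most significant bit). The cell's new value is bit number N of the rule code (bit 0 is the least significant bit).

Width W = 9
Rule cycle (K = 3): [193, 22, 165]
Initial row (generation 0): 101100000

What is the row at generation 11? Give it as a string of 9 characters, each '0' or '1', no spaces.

Answer: 000000000

Derivation:
Gen 0: 101100000
Gen 1 (rule 193): 000101111
Gen 2 (rule 22): 001100000
Gen 3 (rule 165): 100001111
Gen 4 (rule 193): 001100111
Gen 5 (rule 22): 010011000
Gen 6 (rule 165): 010000011
Gen 7 (rule 193): 000111001
Gen 8 (rule 22): 001000111
Gen 9 (rule 165): 101010010
Gen 10 (rule 193): 000000000
Gen 11 (rule 22): 000000000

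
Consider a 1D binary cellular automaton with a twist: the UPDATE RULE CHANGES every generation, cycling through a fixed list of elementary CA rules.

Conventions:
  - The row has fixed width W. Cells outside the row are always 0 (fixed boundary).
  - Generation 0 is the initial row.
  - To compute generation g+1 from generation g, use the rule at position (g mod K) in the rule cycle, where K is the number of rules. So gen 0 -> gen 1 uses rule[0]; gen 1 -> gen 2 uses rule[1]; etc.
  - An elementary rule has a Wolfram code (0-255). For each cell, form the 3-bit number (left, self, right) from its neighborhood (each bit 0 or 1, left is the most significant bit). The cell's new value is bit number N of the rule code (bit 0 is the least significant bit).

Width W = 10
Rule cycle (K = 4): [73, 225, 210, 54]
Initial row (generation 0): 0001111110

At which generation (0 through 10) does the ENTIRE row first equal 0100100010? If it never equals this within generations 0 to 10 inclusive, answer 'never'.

Answer: never

Derivation:
Gen 0: 0001111110
Gen 1 (rule 73): 1101000010
Gen 2 (rule 225): 0110011000
Gen 3 (rule 210): 1011101100
Gen 4 (rule 54): 1100010010
Gen 5 (rule 73): 1101000000
Gen 6 (rule 225): 0110011111
Gen 7 (rule 210): 1011101111
Gen 8 (rule 54): 1100010000
Gen 9 (rule 73): 1101000111
Gen 10 (rule 225): 0110010011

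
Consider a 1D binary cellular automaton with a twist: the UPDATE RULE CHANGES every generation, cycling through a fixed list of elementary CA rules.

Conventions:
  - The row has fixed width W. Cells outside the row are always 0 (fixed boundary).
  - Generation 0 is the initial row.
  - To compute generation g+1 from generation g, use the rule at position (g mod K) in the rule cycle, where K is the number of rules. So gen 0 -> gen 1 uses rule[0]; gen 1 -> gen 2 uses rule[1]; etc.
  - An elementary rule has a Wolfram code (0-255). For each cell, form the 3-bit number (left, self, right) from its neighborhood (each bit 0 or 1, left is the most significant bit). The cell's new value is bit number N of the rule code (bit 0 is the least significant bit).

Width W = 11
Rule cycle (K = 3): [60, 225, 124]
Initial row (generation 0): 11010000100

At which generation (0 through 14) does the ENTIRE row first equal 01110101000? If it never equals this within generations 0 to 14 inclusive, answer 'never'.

Gen 0: 11010000100
Gen 1 (rule 60): 10111000110
Gen 2 (rule 225): 01011010010
Gen 3 (rule 124): 01111111011
Gen 4 (rule 60): 01000000110
Gen 5 (rule 225): 00011110010
Gen 6 (rule 124): 00010011011
Gen 7 (rule 60): 00011010110
Gen 8 (rule 225): 11001101010
Gen 9 (rule 124): 11101111111
Gen 10 (rule 60): 10011000000
Gen 11 (rule 225): 00001011111
Gen 12 (rule 124): 00001110001
Gen 13 (rule 60): 00001001001
Gen 14 (rule 225): 11100000000

Answer: never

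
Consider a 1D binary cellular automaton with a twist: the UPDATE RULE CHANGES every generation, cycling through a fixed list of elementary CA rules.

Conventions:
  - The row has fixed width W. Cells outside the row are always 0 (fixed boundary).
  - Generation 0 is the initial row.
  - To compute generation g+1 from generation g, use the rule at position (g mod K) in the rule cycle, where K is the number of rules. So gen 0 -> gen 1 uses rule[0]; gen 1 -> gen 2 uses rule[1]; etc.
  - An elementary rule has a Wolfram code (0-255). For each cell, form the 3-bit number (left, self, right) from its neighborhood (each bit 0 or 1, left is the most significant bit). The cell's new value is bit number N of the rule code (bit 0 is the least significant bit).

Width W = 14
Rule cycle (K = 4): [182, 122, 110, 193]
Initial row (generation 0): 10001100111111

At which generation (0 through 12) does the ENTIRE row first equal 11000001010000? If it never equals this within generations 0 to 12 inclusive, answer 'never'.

Gen 0: 10001100111111
Gen 1 (rule 182): 11010011011110
Gen 2 (rule 122): 11101111110011
Gen 3 (rule 110): 10111000010111
Gen 4 (rule 193): 00011011000011
Gen 5 (rule 182): 00100100100100
Gen 6 (rule 122): 01011011011010
Gen 7 (rule 110): 11111111111110
Gen 8 (rule 193): 01111111111110
Gen 9 (rule 182): 10111111111101
Gen 10 (rule 122): 01100000000110
Gen 11 (rule 110): 11100000001110
Gen 12 (rule 193): 01101111100110

Answer: never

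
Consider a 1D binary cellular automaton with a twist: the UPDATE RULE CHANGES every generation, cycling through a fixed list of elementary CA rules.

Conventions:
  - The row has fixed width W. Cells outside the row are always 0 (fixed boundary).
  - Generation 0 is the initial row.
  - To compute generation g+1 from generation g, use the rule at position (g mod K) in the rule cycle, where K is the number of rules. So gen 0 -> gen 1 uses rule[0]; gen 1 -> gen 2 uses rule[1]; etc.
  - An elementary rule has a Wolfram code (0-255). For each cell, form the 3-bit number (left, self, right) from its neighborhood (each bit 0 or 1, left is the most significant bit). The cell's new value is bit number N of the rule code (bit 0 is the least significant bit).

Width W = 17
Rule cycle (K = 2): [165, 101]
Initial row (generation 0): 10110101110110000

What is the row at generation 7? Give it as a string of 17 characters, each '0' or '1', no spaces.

Gen 0: 10110101110110000
Gen 1 (rule 165): 11001110101000111
Gen 2 (rule 101): 01000011111010001
Gen 3 (rule 165): 01011001110110101
Gen 4 (rule 101): 01101000011011111
Gen 5 (rule 165): 00011011000101110
Gen 6 (rule 101): 11001101010110010
Gen 7 (rule 165): 00000011111000010

Answer: 00000011111000010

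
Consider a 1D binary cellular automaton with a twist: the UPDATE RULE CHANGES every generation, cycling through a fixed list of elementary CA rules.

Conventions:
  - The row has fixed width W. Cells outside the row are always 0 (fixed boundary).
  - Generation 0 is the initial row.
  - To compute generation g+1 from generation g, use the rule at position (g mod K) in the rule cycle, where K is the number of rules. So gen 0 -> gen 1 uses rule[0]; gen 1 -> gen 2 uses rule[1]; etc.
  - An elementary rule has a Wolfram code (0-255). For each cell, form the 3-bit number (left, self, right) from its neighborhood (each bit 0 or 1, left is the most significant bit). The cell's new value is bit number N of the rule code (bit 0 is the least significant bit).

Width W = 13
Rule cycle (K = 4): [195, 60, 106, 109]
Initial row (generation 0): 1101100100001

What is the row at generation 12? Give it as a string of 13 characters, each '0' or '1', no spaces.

Answer: 1110101110101

Derivation:
Gen 0: 1101100100001
Gen 1 (rule 195): 0100101001110
Gen 2 (rule 60): 0110111101001
Gen 3 (rule 106): 1111100110010
Gen 4 (rule 109): 1000100110010
Gen 5 (rule 195): 0011001010100
Gen 6 (rule 60): 0010101111110
Gen 7 (rule 106): 0101011000010
Gen 8 (rule 109): 0111111011010
Gen 9 (rule 195): 1011111001000
Gen 10 (rule 60): 1110000101100
Gen 11 (rule 106): 1010001011100
Gen 12 (rule 109): 1110101110101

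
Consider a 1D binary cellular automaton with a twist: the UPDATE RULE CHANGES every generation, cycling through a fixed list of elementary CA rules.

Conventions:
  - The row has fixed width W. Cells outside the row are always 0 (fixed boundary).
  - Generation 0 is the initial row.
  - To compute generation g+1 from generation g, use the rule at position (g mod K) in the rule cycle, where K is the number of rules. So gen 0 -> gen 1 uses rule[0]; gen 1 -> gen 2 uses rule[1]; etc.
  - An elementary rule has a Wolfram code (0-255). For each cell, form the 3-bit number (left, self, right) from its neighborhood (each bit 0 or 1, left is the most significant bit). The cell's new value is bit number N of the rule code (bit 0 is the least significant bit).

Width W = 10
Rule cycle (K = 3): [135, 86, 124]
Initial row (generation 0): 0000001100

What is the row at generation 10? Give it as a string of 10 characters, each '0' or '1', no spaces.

Gen 0: 0000001100
Gen 1 (rule 135): 1111110001
Gen 2 (rule 86): 0000011011
Gen 3 (rule 124): 0000011111
Gen 4 (rule 135): 1111101110
Gen 5 (rule 86): 0000100011
Gen 6 (rule 124): 0000110011
Gen 7 (rule 135): 1111000100
Gen 8 (rule 86): 0001101110
Gen 9 (rule 124): 0001111011
Gen 10 (rule 135): 1110110000

Answer: 1110110000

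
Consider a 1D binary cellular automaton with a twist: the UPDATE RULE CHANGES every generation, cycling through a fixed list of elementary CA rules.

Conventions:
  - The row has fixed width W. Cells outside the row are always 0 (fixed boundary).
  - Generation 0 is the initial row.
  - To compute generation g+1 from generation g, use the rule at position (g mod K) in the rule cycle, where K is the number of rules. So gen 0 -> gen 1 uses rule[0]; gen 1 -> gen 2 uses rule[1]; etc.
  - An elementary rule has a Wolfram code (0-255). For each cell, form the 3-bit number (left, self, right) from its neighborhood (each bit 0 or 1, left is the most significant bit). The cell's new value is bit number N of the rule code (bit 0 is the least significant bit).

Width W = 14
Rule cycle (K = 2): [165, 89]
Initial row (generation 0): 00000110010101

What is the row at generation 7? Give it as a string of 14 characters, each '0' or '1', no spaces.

Gen 0: 00000110010101
Gen 1 (rule 165): 11110000011111
Gen 2 (rule 89): 10011111010001
Gen 3 (rule 165): 10001110110101
Gen 4 (rule 89): 01101010110000
Gen 5 (rule 165): 00011111000111
Gen 6 (rule 89): 11010001110101
Gen 7 (rule 165): 00110100101111

Answer: 00110100101111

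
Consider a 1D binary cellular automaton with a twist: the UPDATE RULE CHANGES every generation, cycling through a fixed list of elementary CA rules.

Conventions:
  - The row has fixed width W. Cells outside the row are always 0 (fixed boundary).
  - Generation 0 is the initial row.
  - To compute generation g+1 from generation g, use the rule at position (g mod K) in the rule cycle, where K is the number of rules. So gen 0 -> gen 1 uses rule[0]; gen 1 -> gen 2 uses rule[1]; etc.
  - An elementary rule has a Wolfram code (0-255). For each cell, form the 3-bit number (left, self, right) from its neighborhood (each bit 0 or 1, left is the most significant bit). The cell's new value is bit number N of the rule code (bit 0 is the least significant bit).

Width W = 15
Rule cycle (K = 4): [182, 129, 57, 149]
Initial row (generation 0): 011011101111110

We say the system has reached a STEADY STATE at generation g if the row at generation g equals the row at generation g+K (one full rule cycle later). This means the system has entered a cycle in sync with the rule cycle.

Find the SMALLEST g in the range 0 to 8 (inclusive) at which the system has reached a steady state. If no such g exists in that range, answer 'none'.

Answer: none

Derivation:
Gen 0: 011011101111110
Gen 1 (rule 182): 100101010111101
Gen 2 (rule 129): 000000000011000
Gen 3 (rule 57): 111111111010111
Gen 4 (rule 149): 011111110010010
Gen 5 (rule 182): 101111101111111
Gen 6 (rule 129): 000111000111110
Gen 7 (rule 57): 110100110100001
Gen 8 (rule 149): 000110000111101
Gen 9 (rule 182): 001001001011011
Gen 10 (rule 129): 100000000000000
Gen 11 (rule 57): 011111111111111
Gen 12 (rule 149): 001111111111110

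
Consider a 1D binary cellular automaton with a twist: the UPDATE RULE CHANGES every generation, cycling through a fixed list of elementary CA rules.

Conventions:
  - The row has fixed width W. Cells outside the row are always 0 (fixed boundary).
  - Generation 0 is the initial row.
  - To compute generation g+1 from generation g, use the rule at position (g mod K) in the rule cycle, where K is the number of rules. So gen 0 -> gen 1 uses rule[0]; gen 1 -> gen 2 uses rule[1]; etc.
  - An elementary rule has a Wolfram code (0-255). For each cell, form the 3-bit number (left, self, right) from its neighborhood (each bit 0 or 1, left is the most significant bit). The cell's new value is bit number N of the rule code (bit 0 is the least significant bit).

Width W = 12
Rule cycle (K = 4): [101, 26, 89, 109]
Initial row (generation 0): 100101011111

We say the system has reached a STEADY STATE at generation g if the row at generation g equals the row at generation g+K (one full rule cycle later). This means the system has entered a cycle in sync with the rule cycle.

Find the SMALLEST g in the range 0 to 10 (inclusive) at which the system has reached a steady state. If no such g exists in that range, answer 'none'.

Answer: none

Derivation:
Gen 0: 100101011111
Gen 1 (rule 101): 100111100001
Gen 2 (rule 26): 011100010010
Gen 3 (rule 89): 010111001001
Gen 4 (rule 109): 011101001001
Gen 5 (rule 101): 000111001001
Gen 6 (rule 26): 001100110110
Gen 7 (rule 89): 101110110111
Gen 8 (rule 109): 111011111101
Gen 9 (rule 101): 001100000111
Gen 10 (rule 26): 011010001100
Gen 11 (rule 89): 011001101111
Gen 12 (rule 109): 011001111001
Gen 13 (rule 101): 001000001001
Gen 14 (rule 26): 010100010110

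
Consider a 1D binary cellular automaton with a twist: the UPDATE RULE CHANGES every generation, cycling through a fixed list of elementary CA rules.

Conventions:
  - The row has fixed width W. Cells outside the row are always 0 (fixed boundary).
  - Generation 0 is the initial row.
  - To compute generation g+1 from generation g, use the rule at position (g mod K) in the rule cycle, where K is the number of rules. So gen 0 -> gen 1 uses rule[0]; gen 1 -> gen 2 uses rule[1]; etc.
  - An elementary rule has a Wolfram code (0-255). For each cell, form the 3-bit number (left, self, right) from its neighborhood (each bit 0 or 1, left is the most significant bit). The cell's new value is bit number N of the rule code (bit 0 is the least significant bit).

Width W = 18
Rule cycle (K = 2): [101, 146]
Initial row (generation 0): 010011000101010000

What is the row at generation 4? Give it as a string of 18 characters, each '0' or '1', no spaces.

Answer: 011100010101000001

Derivation:
Gen 0: 010011000101010000
Gen 1 (rule 101): 010001010111110111
Gen 2 (rule 146): 101010000011100010
Gen 3 (rule 101): 111110111000101010
Gen 4 (rule 146): 011100010101000001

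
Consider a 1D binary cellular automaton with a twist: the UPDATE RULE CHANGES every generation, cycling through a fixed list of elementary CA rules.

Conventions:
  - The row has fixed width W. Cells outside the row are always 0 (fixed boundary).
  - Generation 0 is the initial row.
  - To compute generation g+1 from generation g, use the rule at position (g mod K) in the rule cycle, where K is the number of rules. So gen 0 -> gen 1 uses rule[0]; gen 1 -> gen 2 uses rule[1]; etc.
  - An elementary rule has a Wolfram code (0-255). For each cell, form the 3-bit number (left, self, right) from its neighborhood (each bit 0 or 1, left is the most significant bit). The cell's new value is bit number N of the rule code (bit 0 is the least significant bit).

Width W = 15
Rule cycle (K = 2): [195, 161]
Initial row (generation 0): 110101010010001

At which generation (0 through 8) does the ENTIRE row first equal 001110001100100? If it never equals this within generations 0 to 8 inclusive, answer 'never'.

Gen 0: 110101010010001
Gen 1 (rule 195): 010000000100110
Gen 2 (rule 161): 000111110000000
Gen 3 (rule 195): 111011110111111
Gen 4 (rule 161): 010101101011110
Gen 5 (rule 195): 100000100001110
Gen 6 (rule 161): 001110001100100
Gen 7 (rule 195): 110110110101001
Gen 8 (rule 161): 001001001010000

Answer: 6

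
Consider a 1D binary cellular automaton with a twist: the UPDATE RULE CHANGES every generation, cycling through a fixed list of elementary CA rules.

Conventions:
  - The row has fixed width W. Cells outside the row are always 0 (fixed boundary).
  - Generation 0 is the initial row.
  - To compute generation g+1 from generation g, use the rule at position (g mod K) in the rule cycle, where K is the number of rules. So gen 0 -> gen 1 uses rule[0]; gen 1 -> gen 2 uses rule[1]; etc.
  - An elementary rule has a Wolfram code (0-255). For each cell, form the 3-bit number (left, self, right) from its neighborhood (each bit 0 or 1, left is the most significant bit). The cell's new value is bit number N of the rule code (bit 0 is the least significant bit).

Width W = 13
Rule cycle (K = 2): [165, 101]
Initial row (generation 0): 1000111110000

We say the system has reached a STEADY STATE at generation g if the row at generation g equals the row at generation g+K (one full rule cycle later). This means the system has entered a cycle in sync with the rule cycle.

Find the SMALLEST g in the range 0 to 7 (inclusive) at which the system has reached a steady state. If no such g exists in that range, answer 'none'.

Answer: none

Derivation:
Gen 0: 1000111110000
Gen 1 (rule 165): 1010011100111
Gen 2 (rule 101): 1110000100001
Gen 3 (rule 165): 0100110101101
Gen 4 (rule 101): 0100011110111
Gen 5 (rule 165): 0101001101010
Gen 6 (rule 101): 0111000111110
Gen 7 (rule 165): 0010010011100
Gen 8 (rule 101): 1010010000101
Gen 9 (rule 165): 1110010110111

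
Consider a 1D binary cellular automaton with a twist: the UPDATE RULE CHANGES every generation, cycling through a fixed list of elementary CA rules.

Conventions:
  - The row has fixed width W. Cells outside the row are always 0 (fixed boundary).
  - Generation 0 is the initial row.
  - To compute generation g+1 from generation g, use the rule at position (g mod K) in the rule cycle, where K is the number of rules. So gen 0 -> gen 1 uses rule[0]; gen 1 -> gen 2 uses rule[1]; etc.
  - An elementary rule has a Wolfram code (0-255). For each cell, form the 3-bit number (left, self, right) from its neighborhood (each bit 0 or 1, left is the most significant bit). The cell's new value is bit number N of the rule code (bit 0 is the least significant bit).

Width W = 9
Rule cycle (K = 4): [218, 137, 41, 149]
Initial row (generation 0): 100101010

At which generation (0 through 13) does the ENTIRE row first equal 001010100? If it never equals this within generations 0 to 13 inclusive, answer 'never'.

Gen 0: 100101010
Gen 1 (rule 218): 011000001
Gen 2 (rule 137): 010011100
Gen 3 (rule 41): 000010001
Gen 4 (rule 149): 111011101
Gen 5 (rule 218): 111011100
Gen 6 (rule 137): 110011001
Gen 7 (rule 41): 100010000
Gen 8 (rule 149): 111011111
Gen 9 (rule 218): 111011111
Gen 10 (rule 137): 110011110
Gen 11 (rule 41): 100010000
Gen 12 (rule 149): 111011111
Gen 13 (rule 218): 111011111

Answer: never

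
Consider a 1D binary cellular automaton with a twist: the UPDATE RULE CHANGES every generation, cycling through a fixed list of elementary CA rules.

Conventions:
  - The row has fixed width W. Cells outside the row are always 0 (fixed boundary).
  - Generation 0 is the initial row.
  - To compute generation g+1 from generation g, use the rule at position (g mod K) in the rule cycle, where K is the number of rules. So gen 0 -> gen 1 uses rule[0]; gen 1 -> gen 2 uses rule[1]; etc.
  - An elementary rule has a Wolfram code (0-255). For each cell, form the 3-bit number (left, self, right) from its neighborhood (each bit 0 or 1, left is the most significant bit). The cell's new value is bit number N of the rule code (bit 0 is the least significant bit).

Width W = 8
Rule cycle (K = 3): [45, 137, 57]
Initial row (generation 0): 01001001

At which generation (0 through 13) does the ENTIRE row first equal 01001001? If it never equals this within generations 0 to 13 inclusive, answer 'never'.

Answer: 0

Derivation:
Gen 0: 01001001
Gen 1 (rule 45): 01001001
Gen 2 (rule 137): 00000000
Gen 3 (rule 57): 11111111
Gen 4 (rule 45): 10000000
Gen 5 (rule 137): 00111111
Gen 6 (rule 57): 10100000
Gen 7 (rule 45): 11101111
Gen 8 (rule 137): 11001110
Gen 9 (rule 57): 10101001
Gen 10 (rule 45): 11111001
Gen 11 (rule 137): 11110000
Gen 12 (rule 57): 10001111
Gen 13 (rule 45): 10101000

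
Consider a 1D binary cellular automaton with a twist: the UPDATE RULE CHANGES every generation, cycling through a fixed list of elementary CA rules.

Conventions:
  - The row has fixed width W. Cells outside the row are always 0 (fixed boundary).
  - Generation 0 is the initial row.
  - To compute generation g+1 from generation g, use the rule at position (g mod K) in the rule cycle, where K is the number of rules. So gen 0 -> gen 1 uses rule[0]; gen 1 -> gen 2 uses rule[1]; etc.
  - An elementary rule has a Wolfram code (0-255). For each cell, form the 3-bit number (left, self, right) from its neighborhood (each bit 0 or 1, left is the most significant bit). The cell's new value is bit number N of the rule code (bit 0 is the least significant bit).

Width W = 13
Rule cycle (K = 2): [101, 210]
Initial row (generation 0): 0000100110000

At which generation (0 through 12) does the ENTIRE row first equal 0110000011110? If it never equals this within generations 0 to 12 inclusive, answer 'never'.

Answer: never

Derivation:
Gen 0: 0000100110000
Gen 1 (rule 101): 1110100010111
Gen 2 (rule 210): 0110010100011
Gen 3 (rule 101): 0010011101001
Gen 4 (rule 210): 0101101100110
Gen 5 (rule 101): 0110110100010
Gen 6 (rule 210): 1010010010101
Gen 7 (rule 101): 1110010011111
Gen 8 (rule 210): 0111101101111
Gen 9 (rule 101): 0000110110001
Gen 10 (rule 210): 0001010011010
Gen 11 (rule 101): 1101110001110
Gen 12 (rule 210): 0100111010111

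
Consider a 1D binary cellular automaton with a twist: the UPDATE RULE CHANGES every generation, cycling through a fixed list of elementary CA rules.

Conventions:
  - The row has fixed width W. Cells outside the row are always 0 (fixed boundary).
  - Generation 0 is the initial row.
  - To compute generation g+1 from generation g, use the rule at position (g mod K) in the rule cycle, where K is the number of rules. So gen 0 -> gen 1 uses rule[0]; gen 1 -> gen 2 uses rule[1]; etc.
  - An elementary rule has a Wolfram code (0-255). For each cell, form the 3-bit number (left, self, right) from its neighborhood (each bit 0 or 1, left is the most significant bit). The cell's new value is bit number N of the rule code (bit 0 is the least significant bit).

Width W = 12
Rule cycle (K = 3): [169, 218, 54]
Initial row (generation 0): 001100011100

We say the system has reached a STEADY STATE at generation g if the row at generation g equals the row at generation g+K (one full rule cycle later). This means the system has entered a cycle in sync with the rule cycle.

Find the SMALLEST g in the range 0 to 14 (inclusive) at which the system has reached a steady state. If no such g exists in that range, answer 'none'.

Gen 0: 001100011100
Gen 1 (rule 169): 101001011001
Gen 2 (rule 218): 000110011110
Gen 3 (rule 54): 001001100001
Gen 4 (rule 169): 100001001100
Gen 5 (rule 218): 010010111110
Gen 6 (rule 54): 111111000001
Gen 7 (rule 169): 111110011100
Gen 8 (rule 218): 111111111110
Gen 9 (rule 54): 000000000001
Gen 10 (rule 169): 111111111100
Gen 11 (rule 218): 111111111110
Gen 12 (rule 54): 000000000001
Gen 13 (rule 169): 111111111100
Gen 14 (rule 218): 111111111110
Gen 15 (rule 54): 000000000001
Gen 16 (rule 169): 111111111100
Gen 17 (rule 218): 111111111110

Answer: 8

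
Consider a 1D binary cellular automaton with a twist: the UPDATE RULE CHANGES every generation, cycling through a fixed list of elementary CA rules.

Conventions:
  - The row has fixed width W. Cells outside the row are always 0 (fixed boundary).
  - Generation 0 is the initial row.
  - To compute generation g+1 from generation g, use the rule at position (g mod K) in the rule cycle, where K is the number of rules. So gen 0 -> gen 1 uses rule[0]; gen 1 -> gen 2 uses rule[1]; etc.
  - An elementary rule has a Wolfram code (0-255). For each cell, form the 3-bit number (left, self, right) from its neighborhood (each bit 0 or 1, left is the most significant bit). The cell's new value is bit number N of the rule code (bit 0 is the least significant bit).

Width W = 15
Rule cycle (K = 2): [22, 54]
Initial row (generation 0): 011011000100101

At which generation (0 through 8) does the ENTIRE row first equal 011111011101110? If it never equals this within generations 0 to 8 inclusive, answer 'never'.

Answer: 4

Derivation:
Gen 0: 011011000100101
Gen 1 (rule 22): 100000101111101
Gen 2 (rule 54): 110001110000011
Gen 3 (rule 22): 001010001000100
Gen 4 (rule 54): 011111011101110
Gen 5 (rule 22): 100000000000001
Gen 6 (rule 54): 110000000000011
Gen 7 (rule 22): 001000000000100
Gen 8 (rule 54): 011100000001110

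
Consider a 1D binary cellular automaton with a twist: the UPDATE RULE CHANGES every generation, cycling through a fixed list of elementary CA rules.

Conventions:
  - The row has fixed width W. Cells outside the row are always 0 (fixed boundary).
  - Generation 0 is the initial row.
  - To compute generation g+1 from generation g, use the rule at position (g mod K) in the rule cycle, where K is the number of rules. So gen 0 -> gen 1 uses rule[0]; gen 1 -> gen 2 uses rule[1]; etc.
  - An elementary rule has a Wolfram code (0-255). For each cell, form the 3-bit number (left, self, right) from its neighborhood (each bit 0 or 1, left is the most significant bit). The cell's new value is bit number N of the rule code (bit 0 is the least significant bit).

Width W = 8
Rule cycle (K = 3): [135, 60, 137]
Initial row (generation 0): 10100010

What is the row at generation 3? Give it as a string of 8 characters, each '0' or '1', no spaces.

Gen 0: 10100010
Gen 1 (rule 135): 10101110
Gen 2 (rule 60): 11111001
Gen 3 (rule 137): 11110000

Answer: 11110000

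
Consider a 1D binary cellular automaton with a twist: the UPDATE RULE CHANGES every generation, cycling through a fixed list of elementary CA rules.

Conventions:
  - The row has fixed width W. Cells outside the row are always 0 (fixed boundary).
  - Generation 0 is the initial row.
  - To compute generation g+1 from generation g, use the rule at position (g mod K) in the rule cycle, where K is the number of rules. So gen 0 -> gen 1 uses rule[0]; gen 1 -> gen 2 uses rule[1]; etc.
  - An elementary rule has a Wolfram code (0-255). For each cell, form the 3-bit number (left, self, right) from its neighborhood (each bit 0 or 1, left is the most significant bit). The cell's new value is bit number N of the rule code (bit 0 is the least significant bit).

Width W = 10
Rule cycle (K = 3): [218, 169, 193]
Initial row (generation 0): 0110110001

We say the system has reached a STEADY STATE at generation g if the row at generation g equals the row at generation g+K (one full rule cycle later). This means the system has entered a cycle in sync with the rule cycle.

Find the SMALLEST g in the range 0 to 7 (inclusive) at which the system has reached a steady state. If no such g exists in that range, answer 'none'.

Gen 0: 0110110001
Gen 1 (rule 218): 1110111010
Gen 2 (rule 169): 1101110100
Gen 3 (rule 193): 0100110001
Gen 4 (rule 218): 1011111010
Gen 5 (rule 169): 0111110100
Gen 6 (rule 193): 0011110001
Gen 7 (rule 218): 0111111010
Gen 8 (rule 169): 0111110100
Gen 9 (rule 193): 0011110001
Gen 10 (rule 218): 0111111010

Answer: 5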